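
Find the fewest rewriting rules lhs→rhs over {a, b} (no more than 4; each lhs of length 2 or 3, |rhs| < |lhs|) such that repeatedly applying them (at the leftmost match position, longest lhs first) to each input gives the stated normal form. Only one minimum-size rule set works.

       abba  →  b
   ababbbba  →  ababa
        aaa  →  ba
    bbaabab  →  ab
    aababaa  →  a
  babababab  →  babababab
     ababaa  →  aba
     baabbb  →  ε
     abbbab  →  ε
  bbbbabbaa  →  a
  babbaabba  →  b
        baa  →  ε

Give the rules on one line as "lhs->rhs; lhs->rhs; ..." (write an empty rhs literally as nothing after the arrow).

aa->b; bb->; bbb->

  | abba => aa => b
  | ababbbba => ababa
  | aaa => ba
  | bbaabab => aabab => bbab => ab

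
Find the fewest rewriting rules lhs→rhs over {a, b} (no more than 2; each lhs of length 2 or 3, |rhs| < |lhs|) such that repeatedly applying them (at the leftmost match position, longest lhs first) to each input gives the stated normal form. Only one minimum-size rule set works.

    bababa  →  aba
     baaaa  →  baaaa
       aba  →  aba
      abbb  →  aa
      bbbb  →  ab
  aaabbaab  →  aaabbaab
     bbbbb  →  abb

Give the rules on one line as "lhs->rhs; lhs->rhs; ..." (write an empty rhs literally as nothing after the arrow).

  | bababa => aba
  | baaaa
  | aba
  | abbb => aa

bab->; bbb->a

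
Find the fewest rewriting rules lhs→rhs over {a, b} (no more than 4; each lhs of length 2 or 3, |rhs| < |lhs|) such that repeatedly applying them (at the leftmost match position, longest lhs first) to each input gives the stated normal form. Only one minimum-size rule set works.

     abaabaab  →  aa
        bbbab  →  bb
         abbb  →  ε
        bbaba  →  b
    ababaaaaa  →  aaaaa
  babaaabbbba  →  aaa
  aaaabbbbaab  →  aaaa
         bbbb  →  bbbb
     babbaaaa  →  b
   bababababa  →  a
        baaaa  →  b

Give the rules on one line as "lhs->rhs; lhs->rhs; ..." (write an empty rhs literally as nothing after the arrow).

  | abaabaab => aabaab => aaab => aa
  | bbbab => bb
  | abbb => abb => ab => ε
  | bbaba => ba => b

ab->; abb->ab; ba->b; bab->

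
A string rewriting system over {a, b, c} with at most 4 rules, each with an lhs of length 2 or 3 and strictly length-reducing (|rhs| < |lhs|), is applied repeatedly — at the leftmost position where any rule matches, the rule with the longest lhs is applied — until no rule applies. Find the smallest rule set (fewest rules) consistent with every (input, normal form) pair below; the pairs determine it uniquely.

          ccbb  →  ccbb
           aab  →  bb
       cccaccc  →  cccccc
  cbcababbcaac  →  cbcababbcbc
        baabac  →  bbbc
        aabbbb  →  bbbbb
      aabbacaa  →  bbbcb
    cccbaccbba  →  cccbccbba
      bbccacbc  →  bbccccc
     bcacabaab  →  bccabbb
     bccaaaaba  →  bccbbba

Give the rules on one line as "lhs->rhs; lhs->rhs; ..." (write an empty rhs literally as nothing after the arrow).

aa->b; ac->c; acb->cc

  | ccbb
  | aab => bb
  | cccaccc => cccccc
  | cbcababbcaac => cbcababbcbc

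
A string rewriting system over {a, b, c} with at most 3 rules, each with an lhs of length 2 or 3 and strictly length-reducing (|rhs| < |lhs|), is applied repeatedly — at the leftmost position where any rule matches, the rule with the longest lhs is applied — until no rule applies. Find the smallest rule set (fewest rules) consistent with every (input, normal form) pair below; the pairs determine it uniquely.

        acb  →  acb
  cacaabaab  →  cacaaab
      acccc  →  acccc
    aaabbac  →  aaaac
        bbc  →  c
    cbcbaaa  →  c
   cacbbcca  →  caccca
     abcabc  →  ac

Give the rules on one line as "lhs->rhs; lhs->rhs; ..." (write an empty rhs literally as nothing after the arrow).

ba->; bb->; bca->b

  | acb
  | cacaabaab => cacaaab
  | acccc
  | aaabbac => aaaac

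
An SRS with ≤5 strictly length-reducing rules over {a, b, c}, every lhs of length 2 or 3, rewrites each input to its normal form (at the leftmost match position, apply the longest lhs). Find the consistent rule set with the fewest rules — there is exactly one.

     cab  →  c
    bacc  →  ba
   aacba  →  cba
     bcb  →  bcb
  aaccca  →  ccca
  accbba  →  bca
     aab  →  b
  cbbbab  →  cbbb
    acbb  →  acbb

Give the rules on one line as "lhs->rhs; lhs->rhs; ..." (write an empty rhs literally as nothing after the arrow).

aa->; ab->; abb->bc; acc->a

  | cab => c
  | bacc => ba
  | aacba => cba
  | bcb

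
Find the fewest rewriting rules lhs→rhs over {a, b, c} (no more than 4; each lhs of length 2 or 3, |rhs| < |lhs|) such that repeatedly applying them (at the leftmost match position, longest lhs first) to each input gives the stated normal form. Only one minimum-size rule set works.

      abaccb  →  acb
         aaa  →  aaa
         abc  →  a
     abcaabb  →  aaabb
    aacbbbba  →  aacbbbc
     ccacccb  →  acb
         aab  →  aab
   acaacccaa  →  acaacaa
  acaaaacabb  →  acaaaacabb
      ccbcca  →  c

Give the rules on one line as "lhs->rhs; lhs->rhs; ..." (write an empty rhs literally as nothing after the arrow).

  | abaccb => acccb => acb
  | aaa
  | abc => a
  | abcaabb => aaabb

abc->a; ba->c; cc->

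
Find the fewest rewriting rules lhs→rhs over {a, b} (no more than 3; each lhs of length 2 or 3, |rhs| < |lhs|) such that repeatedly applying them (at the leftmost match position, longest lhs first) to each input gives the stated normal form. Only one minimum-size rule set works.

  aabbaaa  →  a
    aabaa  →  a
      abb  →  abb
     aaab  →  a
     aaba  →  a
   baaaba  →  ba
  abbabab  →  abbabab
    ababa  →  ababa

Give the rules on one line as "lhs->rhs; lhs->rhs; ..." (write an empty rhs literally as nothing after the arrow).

  | aabbaaa => aabaaa => aaaaa => aaaa => aaa => aa => a
  | aabaa => aaaa => aaa => aa => a
  | abb
  | aaab => aab => aa => a

aa->a; aab->aa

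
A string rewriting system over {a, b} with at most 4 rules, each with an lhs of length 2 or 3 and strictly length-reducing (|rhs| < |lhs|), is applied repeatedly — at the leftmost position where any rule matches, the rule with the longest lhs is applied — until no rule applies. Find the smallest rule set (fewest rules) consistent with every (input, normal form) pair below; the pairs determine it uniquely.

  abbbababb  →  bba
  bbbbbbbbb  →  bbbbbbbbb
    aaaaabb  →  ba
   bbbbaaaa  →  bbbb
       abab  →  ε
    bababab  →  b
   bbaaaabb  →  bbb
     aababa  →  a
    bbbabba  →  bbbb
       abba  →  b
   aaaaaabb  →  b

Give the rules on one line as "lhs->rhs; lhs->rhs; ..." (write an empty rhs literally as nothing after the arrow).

aa->; aab->; ab->; abb->ba

  | abbbababb => babababb => bababb => babb => bba
  | bbbbbbbbb
  | aaaaabb => aaabb => abb => ba
  | bbbbaaaa => bbbbaa => bbbb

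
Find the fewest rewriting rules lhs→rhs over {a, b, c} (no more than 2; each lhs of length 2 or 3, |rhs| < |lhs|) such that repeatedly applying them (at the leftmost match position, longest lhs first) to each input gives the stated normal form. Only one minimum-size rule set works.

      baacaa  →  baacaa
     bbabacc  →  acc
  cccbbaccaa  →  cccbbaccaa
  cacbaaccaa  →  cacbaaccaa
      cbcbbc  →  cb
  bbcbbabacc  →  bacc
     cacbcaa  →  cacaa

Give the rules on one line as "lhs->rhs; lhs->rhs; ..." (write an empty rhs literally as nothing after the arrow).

bab->c; bc->

  | baacaa
  | bbabacc => bcacc => acc
  | cccbbaccaa
  | cacbaaccaa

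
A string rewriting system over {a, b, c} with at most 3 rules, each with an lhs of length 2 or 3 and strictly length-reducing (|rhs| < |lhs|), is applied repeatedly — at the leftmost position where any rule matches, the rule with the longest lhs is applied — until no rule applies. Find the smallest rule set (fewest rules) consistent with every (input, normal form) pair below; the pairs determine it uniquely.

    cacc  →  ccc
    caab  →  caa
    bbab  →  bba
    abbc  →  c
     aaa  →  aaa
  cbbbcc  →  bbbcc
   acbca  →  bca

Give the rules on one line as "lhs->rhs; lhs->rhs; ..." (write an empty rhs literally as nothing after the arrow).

ab->a; ac->c; cb->b

  | cacc => ccc
  | caab => caa
  | bbab => bba
  | abbc => abc => ac => c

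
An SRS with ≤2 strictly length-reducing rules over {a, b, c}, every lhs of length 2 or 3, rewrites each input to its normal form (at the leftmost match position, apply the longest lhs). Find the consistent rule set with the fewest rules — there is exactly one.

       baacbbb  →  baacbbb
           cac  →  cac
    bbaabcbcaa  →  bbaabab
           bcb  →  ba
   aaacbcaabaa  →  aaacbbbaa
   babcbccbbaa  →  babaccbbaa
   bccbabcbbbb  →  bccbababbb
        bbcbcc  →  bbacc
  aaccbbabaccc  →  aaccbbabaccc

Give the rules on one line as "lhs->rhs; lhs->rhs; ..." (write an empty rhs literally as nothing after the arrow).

  | baacbbb
  | cac
  | bbaabcbcaa => bbaabacaa => bbaabab
  | bcb => ba

bcb->ba; caa->b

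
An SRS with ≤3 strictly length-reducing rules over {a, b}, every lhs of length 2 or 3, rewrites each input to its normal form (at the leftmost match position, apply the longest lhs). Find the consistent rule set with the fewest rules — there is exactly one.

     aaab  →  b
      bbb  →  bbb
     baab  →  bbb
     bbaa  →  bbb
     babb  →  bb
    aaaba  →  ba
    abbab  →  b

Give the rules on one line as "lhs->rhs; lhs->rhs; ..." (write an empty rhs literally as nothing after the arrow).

  | aaab => bab => b
  | bbb
  | baab => bbb
  | bbaa => bbb

aa->b; ab->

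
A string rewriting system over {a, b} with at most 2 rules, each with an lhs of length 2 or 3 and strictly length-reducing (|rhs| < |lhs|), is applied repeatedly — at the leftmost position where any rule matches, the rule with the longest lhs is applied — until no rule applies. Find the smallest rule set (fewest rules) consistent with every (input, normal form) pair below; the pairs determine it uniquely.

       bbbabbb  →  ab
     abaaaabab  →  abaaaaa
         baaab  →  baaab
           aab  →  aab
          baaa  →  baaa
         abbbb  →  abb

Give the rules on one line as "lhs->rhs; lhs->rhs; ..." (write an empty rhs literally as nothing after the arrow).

  | bbbabbb => bbabbb => babb => ab
  | abaaaabab => abaaaaa
  | baaab
  | aab

bab->a; bbb->bb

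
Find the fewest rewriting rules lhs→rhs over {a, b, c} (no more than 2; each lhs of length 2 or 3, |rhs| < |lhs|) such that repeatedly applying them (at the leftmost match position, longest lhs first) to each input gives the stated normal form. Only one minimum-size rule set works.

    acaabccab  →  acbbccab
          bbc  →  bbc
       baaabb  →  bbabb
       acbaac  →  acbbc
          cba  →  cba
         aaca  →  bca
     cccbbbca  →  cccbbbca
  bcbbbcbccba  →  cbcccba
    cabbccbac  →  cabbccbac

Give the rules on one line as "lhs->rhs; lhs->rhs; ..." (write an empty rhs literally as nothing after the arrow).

  | acaabccab => acbbccab
  | bbc
  | baaabb => bbabb
  | acbaac => acbbc

aa->b; bcb->c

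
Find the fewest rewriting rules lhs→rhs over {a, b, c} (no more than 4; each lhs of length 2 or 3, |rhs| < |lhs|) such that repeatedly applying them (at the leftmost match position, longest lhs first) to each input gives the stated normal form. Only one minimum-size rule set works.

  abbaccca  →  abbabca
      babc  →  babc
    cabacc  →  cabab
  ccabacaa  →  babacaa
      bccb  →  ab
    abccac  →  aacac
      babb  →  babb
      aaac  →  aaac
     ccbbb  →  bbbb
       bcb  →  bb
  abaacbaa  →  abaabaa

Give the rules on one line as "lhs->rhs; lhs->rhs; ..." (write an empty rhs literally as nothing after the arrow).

bcc->ac; cb->b; cc->b

  | abbaccca => abbabca
  | babc
  | cabacc => cabab
  | ccabacaa => babacaa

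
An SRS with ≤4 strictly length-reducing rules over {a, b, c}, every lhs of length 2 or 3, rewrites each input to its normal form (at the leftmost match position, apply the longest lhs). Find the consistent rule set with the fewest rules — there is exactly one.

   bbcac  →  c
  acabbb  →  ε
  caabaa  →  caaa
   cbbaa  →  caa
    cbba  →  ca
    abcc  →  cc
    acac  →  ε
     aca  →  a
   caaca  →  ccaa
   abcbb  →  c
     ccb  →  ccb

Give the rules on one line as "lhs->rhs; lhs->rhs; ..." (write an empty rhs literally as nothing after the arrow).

aac->ca; ab->; ac->; bb->

  | bbcac => cac => c
  | acabbb => abbb => bb => ε
  | caabaa => caaa
  | cbbaa => caa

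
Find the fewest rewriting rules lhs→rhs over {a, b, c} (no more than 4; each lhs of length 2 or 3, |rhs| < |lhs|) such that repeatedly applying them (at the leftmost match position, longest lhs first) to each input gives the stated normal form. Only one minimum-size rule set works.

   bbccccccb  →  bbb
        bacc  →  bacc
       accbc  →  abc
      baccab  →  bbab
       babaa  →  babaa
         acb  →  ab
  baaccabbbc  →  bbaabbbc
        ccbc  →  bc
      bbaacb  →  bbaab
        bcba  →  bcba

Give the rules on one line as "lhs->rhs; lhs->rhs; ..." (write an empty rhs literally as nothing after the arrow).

aaa->ba; acb->ab; cca->aa; ccb->b

  | bbccccccb => bbccccb => bbccb => bbb
  | bacc
  | accbc => abc
  | baccab => baaab => bbab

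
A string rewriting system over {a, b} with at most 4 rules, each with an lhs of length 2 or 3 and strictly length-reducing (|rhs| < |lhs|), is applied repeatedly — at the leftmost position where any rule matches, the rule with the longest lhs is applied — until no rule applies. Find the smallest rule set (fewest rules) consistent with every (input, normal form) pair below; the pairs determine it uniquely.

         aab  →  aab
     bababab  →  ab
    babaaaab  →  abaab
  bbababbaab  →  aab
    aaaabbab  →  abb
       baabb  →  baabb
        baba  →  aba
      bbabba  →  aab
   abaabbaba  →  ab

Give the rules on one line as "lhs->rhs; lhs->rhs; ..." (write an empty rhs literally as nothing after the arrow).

  | aab
  | bababab => ababab => aabab => aaab => ab
  | babaaaab => abaaaab => abaab
  | bbababbaab => abbabbaab => aabbbaab => aababab => aaabab => abab => aab

aaa->a; bab->ab; bba->ab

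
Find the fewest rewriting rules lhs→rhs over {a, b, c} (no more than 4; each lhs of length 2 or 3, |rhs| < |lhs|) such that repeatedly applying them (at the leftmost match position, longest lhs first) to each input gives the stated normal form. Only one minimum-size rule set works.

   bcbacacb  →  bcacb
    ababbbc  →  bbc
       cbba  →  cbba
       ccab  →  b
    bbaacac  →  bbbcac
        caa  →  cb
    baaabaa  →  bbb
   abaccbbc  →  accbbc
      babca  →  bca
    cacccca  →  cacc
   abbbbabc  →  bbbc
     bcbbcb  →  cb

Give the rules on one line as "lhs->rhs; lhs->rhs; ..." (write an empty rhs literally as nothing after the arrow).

aa->b; ab->; bcb->a; cca->

  | bcbacacb => aacacb => bcacb
  | ababbbc => abbbc => bbc
  | cbba
  | ccab => b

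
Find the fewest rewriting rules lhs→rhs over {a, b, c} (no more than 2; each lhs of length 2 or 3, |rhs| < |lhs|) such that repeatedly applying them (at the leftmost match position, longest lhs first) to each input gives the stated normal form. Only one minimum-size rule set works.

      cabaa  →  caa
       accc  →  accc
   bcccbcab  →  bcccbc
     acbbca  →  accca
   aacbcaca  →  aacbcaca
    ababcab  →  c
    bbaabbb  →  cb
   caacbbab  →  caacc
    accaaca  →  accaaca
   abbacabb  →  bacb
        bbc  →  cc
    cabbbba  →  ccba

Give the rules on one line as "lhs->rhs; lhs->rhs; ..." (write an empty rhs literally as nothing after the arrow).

  | cabaa => caa
  | accc
  | bcccbcab => bcccbc
  | acbbca => accca

ab->; bb->c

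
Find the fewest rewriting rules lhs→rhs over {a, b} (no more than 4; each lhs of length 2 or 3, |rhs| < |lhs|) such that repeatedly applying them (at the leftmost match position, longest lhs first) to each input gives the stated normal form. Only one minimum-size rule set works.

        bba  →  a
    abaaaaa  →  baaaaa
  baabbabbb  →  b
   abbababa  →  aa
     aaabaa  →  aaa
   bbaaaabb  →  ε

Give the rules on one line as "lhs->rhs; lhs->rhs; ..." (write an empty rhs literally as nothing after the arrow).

  | bba => a
  | abaaaaa => baaaaa
  | baabbabbb => bbabbb => abbb => bbb => b
  | abbababa => bbababa => ababa => baba => aa

aab->; ab->b; bab->a; bb->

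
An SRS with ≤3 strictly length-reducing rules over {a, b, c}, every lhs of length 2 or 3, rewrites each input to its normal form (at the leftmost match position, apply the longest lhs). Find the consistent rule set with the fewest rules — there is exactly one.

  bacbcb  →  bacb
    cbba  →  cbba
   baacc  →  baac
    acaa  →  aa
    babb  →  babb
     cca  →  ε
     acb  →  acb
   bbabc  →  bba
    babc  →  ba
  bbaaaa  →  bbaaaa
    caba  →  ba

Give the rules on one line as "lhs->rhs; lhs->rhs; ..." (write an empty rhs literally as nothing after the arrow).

  | bacbcb => bacb
  | cbba
  | baacc => baac
  | acaa => aa

bc->; ca->; cc->c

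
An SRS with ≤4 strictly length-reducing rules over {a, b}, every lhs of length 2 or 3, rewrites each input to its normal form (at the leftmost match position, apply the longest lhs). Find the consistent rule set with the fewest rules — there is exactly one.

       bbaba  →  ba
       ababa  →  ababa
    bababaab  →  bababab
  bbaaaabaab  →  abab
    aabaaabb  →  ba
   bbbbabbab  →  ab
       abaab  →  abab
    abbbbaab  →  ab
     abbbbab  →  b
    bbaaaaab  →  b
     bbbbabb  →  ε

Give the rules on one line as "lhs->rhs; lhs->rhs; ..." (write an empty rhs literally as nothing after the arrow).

  | bbaba => aaba => ba
  | ababa
  | bababaab => bababab
  | bbaaaabaab => aaaaabaab => aaabaab => abaab => abab

aa->; baa->ba; bb->a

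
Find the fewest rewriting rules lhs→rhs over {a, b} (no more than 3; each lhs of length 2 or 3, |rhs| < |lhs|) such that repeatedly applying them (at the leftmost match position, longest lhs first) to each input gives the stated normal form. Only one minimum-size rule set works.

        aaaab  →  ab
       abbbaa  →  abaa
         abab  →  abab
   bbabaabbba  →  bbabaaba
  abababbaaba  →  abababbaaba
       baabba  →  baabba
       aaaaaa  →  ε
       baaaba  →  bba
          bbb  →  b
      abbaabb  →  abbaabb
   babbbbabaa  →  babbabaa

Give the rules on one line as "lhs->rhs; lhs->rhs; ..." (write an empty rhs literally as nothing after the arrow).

  | aaaab => ab
  | abbbaa => abaa
  | abab
  | bbabaabbba => bbabaaba

aaa->; bbb->b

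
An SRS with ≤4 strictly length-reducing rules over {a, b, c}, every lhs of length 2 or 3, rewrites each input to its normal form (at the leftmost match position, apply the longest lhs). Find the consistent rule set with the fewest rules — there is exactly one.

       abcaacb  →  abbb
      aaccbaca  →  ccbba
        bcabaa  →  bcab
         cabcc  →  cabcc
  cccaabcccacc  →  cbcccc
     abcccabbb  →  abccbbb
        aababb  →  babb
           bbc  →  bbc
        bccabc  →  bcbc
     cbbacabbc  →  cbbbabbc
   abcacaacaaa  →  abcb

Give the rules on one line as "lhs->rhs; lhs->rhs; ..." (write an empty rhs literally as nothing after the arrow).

  | abcaacb => abacb => abbb
  | aaccbaca => ccbaca => ccbba
  | bcabaa => bcab
  | cabcc

aa->; ac->b; caa->a; cca->c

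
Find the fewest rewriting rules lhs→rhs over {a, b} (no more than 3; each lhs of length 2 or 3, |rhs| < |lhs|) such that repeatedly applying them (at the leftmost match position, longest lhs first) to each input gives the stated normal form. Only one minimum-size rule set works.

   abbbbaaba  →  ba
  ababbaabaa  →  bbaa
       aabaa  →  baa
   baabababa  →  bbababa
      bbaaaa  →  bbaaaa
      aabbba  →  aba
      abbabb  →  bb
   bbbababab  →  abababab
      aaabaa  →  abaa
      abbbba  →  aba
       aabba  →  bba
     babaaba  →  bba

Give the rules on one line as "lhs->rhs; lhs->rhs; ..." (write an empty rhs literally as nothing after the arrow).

aab->b; abb->b; bbb->ab

  | abbbbaaba => bbbaaba => abaaba => abba => ba
  | ababbaabaa => abbaabaa => baabaa => bbaa
  | aabaa => baa
  | baabababa => bbababa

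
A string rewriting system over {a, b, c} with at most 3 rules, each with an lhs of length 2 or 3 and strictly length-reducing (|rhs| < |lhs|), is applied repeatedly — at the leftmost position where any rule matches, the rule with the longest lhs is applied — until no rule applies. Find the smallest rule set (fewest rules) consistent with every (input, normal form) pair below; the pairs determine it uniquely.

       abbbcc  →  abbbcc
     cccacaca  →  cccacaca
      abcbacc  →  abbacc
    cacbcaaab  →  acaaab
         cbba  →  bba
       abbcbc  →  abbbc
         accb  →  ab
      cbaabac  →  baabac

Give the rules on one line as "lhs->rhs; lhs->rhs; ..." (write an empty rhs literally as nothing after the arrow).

  | abbbcc
  | cccacaca
  | abcbacc => abbacc
  | cacbcaaab => cabcaaab => acaaab

cab->a; cb->b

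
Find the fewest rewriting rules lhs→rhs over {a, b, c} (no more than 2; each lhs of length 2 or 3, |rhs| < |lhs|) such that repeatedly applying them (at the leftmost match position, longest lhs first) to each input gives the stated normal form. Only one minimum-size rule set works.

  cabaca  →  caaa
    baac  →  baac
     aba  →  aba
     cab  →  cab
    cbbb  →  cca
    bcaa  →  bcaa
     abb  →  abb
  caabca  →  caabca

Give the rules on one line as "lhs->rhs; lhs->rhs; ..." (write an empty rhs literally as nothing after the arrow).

bac->a; bbb->ca

  | cabaca => caaa
  | baac
  | aba
  | cab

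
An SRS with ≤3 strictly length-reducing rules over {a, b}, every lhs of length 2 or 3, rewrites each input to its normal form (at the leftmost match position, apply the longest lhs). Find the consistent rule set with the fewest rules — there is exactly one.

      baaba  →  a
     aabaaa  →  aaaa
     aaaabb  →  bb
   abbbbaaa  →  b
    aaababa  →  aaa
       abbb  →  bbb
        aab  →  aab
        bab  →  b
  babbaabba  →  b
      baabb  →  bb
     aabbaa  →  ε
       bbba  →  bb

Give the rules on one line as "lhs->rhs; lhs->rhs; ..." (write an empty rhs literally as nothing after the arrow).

abb->bb; ba->

  | baaba => aba => a
  | aabaaa => aaaa
  | aaaabb => aaabb => aabb => abb => bb
  | abbbbaaa => bbbbaaa => bbbaa => bba => b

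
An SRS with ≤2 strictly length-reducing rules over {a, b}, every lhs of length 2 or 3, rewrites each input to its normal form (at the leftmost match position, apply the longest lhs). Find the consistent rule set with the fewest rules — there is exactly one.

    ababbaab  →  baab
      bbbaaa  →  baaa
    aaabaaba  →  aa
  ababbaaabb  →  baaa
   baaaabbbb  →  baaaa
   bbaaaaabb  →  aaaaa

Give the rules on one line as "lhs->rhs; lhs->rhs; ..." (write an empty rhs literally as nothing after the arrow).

  | ababbaab => bbbaab => baab
  | bbbaaa => baaa
  | aaabaaba => aababa => abba => aa
  | ababbaaabb => bbbaaabb => baaabb => baaa

aba->b; bb->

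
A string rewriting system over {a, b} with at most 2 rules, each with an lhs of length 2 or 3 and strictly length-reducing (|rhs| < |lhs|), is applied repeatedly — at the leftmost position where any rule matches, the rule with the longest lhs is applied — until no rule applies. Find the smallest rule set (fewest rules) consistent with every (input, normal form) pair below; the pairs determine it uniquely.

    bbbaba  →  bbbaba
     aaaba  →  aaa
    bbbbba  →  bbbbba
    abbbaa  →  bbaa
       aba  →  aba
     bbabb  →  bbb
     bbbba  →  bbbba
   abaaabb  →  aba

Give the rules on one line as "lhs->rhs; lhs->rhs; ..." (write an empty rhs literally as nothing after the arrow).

aab->a; abb->b

  | bbbaba
  | aaaba => aaa
  | bbbbba
  | abbbaa => bbaa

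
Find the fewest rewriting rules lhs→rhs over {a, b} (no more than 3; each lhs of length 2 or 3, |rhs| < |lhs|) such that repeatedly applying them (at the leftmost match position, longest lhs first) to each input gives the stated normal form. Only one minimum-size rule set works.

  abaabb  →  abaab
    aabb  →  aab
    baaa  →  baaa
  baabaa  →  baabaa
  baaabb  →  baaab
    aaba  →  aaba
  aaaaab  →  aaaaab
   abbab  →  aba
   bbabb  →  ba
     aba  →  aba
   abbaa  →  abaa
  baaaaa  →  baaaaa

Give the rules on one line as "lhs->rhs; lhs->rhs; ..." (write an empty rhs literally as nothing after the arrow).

  | abaabb => abaab
  | aabb => aab
  | baaa
  | baabaa

bab->ba; bb->b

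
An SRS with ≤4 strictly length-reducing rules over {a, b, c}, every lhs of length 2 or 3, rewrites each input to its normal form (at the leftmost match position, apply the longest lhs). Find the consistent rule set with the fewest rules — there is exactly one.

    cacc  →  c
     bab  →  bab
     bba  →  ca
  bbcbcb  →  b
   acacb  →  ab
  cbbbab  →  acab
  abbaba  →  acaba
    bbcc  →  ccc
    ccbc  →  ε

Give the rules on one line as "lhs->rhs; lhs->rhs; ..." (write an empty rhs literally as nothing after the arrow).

  | cacc => c
  | bab
  | bba => ca
  | bbcbcb => ccbcb => cacb => b

bb->c; cac->; cb->a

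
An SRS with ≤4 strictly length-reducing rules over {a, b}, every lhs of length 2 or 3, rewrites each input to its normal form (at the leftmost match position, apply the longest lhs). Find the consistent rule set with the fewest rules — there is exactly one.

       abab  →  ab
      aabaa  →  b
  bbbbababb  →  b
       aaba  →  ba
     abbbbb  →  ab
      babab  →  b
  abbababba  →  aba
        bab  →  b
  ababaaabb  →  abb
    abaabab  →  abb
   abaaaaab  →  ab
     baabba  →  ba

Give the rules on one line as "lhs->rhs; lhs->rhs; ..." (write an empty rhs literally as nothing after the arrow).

  | abab => ab
  | aabaa => baa => b
  | bbbbababb => bbababb => bbabb => bbb => b
  | aaba => ba

aa->; bab->b; bbb->b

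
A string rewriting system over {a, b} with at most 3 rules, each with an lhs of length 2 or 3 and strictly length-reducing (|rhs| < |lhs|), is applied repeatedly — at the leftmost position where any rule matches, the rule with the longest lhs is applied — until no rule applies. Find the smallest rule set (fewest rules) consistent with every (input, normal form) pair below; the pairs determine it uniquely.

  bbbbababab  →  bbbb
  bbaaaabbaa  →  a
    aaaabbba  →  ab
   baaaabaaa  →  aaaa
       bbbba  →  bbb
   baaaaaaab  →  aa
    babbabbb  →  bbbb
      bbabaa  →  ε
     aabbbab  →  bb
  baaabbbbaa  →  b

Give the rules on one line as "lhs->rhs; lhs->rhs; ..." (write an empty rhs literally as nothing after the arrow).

aab->ba; ba->

  | bbbbababab => bbbbabab => bbbbab => bbbb
  | bbaaaabbaa => baaabbaa => aabbaa => babaa => baa => a
  | aaaabbba => aababba => baabba => abba => ab
  | baaaabaaa => aaabaaa => abaaaa => aaaa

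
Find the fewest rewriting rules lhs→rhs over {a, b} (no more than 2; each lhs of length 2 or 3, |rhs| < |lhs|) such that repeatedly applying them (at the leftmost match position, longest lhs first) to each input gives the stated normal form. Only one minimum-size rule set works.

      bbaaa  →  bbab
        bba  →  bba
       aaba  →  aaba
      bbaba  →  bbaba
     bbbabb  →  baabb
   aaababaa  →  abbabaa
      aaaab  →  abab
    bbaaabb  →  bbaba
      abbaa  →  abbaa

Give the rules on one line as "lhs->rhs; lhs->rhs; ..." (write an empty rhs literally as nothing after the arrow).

  | bbaaa => bbab
  | bba
  | aaba
  | bbaba

aaa->ab; bbb->ba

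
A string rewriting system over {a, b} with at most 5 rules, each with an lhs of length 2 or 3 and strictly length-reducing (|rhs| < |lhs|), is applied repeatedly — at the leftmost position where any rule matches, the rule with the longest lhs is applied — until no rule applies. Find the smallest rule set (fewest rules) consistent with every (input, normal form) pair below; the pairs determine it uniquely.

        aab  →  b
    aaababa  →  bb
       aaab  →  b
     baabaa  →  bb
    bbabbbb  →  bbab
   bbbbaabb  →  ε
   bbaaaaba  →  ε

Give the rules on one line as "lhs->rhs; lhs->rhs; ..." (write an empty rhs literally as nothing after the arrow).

aa->; aaa->; aba->b; bbb->

  | aab => b
  | aaababa => baba => bb
  | aaab => b
  | baabaa => bbaa => bb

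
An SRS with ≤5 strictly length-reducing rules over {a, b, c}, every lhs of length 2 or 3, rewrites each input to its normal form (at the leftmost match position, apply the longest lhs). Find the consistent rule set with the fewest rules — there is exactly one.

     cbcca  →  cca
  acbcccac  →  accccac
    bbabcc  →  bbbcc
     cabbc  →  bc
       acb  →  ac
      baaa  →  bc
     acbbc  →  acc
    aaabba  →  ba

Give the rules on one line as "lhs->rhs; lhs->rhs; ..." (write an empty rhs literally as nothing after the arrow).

aaa->c; ab->b; acb->ac; cb->

  | cbcca => cca
  | acbcccac => accccac
  | bbabcc => bbbcc
  | cabbc => cbbc => bc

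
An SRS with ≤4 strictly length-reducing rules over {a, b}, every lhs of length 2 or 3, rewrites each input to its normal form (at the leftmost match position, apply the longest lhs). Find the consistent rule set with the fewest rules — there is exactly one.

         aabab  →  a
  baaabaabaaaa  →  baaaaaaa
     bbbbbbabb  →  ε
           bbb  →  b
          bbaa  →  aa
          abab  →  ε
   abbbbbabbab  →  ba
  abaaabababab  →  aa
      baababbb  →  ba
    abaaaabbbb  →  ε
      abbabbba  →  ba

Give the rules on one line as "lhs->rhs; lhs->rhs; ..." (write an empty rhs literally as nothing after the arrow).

ab->; abb->bb; bab->ba; bb->

  | aabab => aab => a
  | baaabaabaaaa => baaaabaaaa => baaaaaaa
  | bbbbbbabb => bbbbabb => bbabb => abb => bb => ε
  | bbb => b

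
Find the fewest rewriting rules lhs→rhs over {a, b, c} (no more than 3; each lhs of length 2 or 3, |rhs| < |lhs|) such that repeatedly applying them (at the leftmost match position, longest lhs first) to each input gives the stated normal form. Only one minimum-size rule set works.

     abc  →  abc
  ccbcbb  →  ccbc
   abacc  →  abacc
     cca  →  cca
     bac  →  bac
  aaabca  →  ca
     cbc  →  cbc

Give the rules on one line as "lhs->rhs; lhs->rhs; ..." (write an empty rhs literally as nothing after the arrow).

  | abc
  | ccbcbb => ccbc
  | abacc
  | cca

aaa->b; bb->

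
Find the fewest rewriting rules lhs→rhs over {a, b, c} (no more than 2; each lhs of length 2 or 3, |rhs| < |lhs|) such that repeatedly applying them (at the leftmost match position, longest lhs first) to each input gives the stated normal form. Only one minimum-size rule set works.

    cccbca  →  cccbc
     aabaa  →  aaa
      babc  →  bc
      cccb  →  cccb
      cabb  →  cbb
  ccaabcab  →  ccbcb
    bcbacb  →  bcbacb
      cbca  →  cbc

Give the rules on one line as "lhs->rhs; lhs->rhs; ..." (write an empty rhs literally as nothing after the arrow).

  | cccbca => cccbc
  | aabaa => aaa
  | babc => bc
  | cccb

ab->; ca->c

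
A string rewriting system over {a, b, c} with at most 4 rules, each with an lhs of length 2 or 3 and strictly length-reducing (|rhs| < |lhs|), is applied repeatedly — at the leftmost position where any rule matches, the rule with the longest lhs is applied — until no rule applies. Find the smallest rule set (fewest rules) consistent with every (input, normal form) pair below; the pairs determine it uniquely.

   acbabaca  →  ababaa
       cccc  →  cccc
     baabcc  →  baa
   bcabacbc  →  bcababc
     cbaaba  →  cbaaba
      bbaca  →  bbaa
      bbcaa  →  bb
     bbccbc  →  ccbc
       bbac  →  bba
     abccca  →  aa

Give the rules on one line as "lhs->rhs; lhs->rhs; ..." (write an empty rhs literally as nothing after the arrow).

ac->a; bcc->cc; caa->

  | acbabaca => ababaca => ababaa
  | cccc
  | baabcc => baacc => baac => baa
  | bcabacbc => bcababc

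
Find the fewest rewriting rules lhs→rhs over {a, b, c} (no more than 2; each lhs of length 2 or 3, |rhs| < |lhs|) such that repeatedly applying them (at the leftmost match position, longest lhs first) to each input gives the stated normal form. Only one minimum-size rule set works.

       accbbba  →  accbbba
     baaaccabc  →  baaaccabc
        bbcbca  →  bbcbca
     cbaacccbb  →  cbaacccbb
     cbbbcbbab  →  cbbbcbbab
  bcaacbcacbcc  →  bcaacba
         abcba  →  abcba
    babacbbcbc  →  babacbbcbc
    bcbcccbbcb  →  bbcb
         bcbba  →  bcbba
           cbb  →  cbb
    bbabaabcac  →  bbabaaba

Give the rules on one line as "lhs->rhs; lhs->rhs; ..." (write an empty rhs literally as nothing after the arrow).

  | accbbba
  | baaaccabc
  | bbcbca
  | cbaacccbb

bcc->; cac->a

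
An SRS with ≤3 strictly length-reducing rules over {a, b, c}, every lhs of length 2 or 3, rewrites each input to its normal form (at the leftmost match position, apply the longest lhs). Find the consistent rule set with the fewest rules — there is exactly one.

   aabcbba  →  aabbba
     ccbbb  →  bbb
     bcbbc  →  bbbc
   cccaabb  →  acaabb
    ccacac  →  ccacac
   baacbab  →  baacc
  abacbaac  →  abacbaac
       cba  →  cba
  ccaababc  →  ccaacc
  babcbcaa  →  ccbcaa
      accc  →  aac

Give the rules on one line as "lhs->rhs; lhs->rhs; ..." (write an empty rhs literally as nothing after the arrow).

bab->c; cbb->bb; ccc->ac

  | aabcbba => aabbba
  | ccbbb => cbbb => bbb
  | bcbbc => bbbc
  | cccaabb => acaabb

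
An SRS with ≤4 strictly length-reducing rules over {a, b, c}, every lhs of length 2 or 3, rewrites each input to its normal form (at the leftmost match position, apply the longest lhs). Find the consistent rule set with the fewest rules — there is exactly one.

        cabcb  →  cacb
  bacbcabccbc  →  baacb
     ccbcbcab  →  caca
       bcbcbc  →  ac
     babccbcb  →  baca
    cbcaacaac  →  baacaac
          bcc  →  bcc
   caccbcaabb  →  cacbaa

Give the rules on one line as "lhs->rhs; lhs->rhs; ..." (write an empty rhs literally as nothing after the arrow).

  | cabcb => cacb
  | bacbcabccbc => bababccbc => baabccbc => baaccbc => baacb
  | ccbcbcab => cbbcab => cacab => caca
  | bcbcbc => bbbc => abc => ac

ab->a; bb->a; cbc->b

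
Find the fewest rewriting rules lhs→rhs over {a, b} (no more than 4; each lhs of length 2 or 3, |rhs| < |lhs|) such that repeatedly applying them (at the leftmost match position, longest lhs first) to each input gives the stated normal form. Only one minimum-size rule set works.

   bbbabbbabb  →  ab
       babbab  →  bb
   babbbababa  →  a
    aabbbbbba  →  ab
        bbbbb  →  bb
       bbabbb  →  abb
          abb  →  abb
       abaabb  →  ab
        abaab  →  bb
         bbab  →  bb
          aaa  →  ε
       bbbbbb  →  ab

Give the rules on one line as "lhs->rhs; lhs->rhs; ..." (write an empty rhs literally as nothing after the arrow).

aa->b; ba->; bbb->ab

  | bbbabbbabb => ababbbabb => abbbabb => aababb => bbabb => bbb => ab
  | babbab => bbab => bb
  | babbbababa => bbbababa => abababa => ababa => aba => a
  | aabbbbbba => bbbbbbba => abbbbba => aabbba => bbbba => abba => ab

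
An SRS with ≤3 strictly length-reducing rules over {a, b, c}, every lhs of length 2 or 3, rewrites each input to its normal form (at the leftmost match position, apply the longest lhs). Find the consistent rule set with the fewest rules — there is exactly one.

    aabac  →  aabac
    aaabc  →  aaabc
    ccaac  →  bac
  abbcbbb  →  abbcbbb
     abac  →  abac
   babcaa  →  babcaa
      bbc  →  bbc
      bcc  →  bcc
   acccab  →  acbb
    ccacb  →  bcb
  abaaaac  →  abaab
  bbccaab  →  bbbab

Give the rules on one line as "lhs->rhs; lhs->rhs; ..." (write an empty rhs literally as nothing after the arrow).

aac->b; cca->b

  | aabac
  | aaabc
  | ccaac => bac
  | abbcbbb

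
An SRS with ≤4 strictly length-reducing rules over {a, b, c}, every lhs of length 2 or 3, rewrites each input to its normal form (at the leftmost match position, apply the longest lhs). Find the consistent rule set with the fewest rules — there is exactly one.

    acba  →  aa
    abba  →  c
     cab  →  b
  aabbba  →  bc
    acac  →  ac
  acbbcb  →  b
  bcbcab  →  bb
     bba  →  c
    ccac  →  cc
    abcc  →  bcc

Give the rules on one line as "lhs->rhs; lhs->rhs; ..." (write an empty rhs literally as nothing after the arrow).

ab->b; bba->c; ca->; cb->

  | acba => aa
  | abba => bba => c
  | cab => b
  | aabbba => abbba => bbba => bc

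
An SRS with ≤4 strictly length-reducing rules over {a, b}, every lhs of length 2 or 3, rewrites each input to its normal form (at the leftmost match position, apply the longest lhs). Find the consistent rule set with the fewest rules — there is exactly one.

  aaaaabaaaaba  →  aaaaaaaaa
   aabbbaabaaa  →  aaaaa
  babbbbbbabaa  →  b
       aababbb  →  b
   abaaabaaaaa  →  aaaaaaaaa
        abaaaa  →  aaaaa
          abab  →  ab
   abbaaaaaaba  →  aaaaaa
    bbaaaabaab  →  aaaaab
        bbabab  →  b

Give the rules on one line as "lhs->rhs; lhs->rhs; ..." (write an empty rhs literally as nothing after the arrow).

  | aaaaabaaaaba => aaaaaaaaaba => aaaaaaaaa
  | aabbbaabaaa => abbaabaaa => baabaaa => aabaaa => aaaaa
  | babbbbbbabaa => bbbbbbabaa => bbbbbaa => bbba => b
  | aababbb => aabbb => abb => b

abb->b; ba->; baa->aa; bba->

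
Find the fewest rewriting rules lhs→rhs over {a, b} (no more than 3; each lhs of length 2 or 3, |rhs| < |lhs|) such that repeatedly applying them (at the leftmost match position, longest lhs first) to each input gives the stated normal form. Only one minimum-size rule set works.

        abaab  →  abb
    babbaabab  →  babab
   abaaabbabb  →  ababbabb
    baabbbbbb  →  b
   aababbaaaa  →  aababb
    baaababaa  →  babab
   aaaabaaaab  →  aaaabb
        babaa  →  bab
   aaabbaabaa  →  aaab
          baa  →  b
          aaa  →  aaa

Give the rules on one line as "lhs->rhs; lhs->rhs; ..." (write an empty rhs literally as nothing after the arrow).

  | abaab => abb
  | babbaabab => babbbab => babab
  | abaaabbabb => ababbabb
  | baabbbbbb => bbbbbbb => bbbbb => bbb => b

baa->b; bbb->b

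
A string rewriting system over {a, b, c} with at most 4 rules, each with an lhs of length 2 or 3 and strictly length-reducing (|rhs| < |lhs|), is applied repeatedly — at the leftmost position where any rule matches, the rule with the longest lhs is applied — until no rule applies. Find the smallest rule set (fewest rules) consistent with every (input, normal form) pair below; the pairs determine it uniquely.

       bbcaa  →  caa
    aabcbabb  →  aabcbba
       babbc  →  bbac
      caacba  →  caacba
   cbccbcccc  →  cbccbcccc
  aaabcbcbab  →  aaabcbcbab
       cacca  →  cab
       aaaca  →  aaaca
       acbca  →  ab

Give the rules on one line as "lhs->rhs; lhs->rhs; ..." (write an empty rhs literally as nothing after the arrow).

abb->ba; bca->ca; cca->b

  | bbcaa => bcaa => caa
  | aabcbabb => aabcbba
  | babbc => bbac
  | caacba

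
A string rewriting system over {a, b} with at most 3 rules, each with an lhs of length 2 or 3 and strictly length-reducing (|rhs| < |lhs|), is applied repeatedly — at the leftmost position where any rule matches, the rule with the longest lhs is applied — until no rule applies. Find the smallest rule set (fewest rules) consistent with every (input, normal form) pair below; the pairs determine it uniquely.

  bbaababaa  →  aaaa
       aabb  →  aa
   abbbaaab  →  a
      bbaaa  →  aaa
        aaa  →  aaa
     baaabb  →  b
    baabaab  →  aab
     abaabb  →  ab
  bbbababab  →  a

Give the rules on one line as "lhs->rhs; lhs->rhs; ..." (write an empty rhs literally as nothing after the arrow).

ba->b; bb->

  | bbaababaa => aababaa => aabbaa => aaaa
  | aabb => aa
  | abbbaaab => abaaab => abaab => abab => abb => a
  | bbaaa => aaa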